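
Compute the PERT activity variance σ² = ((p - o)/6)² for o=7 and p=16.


σ² = ((p - o) / 6)² = (p - o)² / 36
= (16 - 7)² / 36
= 9² / 36
= 81 / 36
= 2.2500


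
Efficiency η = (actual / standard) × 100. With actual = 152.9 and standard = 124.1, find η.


Efficiency = (actual / standard) × 100
= (152.9 / 124.1) × 100
= 123.2%


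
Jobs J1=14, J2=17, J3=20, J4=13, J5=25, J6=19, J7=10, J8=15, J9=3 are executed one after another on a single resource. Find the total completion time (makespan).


Sequential makespan: sum all processing times
= 14 + 17 + 20 + 13 + 25 + 19 + 10 + 15 + 3
= 136 time units


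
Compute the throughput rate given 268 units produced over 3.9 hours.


Throughput = units / time
= 268 / 3.9
= 68.7 units/hour


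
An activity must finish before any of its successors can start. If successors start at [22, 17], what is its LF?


LF = min of all successor start times
Successors start at: [22, 17]
LF = min(22, 17)
= 17


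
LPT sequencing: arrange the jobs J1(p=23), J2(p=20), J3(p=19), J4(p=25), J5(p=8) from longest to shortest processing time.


LPT: sort by longest processing time first
  J4: p=25
  J1: p=23
  J2: p=20
  J3: p=19
  J5: p=8
Order: J4 → J1 → J2 → J3 → J5


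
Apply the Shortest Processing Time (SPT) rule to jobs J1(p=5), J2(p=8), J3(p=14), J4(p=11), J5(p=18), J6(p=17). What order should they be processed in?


SPT: sort by shortest processing time
  J1: p=5
  J2: p=8
  J4: p=11
  J3: p=14
  J6: p=17
  J5: p=18
Order: J1 → J2 → J4 → J3 → J6 → J5


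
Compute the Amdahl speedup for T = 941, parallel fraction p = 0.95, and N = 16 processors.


Amdahl's law: T_p = T × ((1-p) + p/N)
= 941 × ((1-0.95) + 0.95/16)
= 941 × (0.05 + 0.0594)
= 941 × 0.1094
= 102.92
Speedup = 941/102.92
= 9.14×


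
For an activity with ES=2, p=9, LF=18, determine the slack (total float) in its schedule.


EF = ES + duration = 2 + 9 = 11
LS = LF - duration = 18 - 9 = 9
Total Float = LF - EF = 18 - 11
(or LS - ES = 9 - 2)
= 7


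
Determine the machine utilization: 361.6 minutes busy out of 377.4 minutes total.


Utilization = busy / total × 100
= 361.6 / 377.4 × 100
= 95.8%


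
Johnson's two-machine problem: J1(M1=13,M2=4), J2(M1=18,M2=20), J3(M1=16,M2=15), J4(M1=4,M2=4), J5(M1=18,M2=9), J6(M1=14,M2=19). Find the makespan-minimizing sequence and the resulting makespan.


Johnson's rule:
Group 1 (M1≤M2, sort by M1): ['J4', 'J6', 'J2']
Group 2 (M1>M2, sort desc M2): ['J3', 'J5', 'J1']
Sequence: J4 → J6 → J2 → J3 → J5 → J1
Makespan calculation:
  J4: M1 done=4, M2 done=8
  J6: M1 done=18, M2 done=37
  J2: M1 done=36, M2 done=57
  J3: M1 done=52, M2 done=72
  J5: M1 done=70, M2 done=81
  J1: M1 done=83, M2 done=87
= Sequence: J4 → J6 → J2 → J3 → J5 → J1, Makespan: 87


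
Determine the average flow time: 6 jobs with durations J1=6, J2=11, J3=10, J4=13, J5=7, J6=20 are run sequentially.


Completion times:
  J1: completes at 6
  J2: completes at 17
  J3: completes at 27
  J4: completes at 40
  J5: completes at 47
  J6: completes at 67
Sum = 204
Average = 204/6
= 34.00


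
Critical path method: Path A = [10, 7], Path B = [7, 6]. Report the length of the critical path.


Path A: 10 + 7 = 17
Path B: 7 + 6 = 13
Critical path = longest = max(17, 13)
= 17 (Path A)


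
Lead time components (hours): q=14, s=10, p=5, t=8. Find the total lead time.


Lead time = queue + setup + processing + transit
= 14 + 10 + 5 + 8
= 37 hours


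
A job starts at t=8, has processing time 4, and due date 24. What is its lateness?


Completion = 8 + 4 = 12
Lateness = C - d = 12 - 24
= -12


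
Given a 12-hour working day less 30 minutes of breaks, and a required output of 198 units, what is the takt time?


Available = 12×60 - 30 = 690 min
Takt time = 690 / 198
= 3.48 min/unit


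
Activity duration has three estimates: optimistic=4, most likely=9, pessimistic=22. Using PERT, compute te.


te = (o + 4m + p) / 6
= (4 + 4×9 + 22) / 6
= (4 + 36 + 22) / 6
= 62 / 6
= 10.33


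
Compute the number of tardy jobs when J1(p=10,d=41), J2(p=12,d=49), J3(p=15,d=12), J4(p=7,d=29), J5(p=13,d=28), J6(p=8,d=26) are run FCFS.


Completion vs due date:
  J1: C=10, d=41 → on time
  J2: C=22, d=49 → on time
  J3: C=37, d=12 → TARDY
  J4: C=44, d=29 → TARDY
  J5: C=57, d=28 → TARDY
  J6: C=65, d=26 → TARDY
Tardy jobs: J3, J4, J5, J6
Count = 4


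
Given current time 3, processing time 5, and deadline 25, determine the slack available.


Slack = due - current_time - processing
= 25 - 3 - 5
= 17


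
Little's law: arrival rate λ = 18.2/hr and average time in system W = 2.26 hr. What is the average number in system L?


Little's law: L = λ × W
= 18.2 × 2.26
= 41.13


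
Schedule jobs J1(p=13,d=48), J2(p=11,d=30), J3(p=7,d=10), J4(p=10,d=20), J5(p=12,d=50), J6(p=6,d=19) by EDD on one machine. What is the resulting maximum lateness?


EDD order: J3 → J6 → J4 → J2 → J1 → J5
Completion and lateness:
  J3: C=7, d=10, L=7-10=-3
  J6: C=13, d=19, L=13-19=-6
  J4: C=23, d=20, L=23-20=3
  J2: C=34, d=30, L=34-30=4
  J1: C=47, d=48, L=47-48=-1
  J5: C=59, d=50, L=59-50=9
Lmax = max(-3, -6, 3, 4, -1, 9)
= 9


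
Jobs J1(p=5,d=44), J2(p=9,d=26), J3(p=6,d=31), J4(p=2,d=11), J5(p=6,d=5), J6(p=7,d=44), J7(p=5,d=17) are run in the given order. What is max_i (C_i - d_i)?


Lateness per job (L = C - d):
  J1: C=5, d=44, L=-39
  J2: C=14, d=26, L=-12
  J3: C=20, d=31, L=-11
  J4: C=22, d=11, L=11
  J5: C=28, d=5, L=23
  J6: C=35, d=44, L=-9
  J7: C=40, d=17, L=23
Lmax = max(-39, -12, -11, 11, 23, -9, 23)
= 23


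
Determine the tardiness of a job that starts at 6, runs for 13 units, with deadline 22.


Completion = start + processing = 6 + 13 = 19
Tardiness = max(0, C - d) = max(0, 19 - 22)
= max(0, -3)
= 0


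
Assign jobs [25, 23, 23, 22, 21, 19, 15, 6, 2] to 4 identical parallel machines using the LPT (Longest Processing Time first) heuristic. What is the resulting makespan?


Jobs (LPT sorted): [25, 23, 23, 22, 21, 19, 15, 6, 2]
Machines: 4
  J=25 → Machine 1 (load: 0+25=25)
  J=23 → Machine 2 (load: 0+23=23)
  J=23 → Machine 3 (load: 0+23=23)
  J=22 → Machine 4 (load: 0+22=22)
  J=21 → Machine 4 (load: 22+21=43)
  J=19 → Machine 2 (load: 23+19=42)
  J=15 → Machine 3 (load: 23+15=38)
  J=6 → Machine 1 (load: 25+6=31)
  J=2 → Machine 1 (load: 31+2=33)
Machine loads: [33, 42, 38, 43]
Makespan = max = 43 time units


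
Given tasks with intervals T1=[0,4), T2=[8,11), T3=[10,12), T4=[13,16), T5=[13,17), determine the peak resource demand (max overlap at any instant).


Check each time point for overlaps:
  t=10: 2 tasks active (T2, T3)
Max concurrent = 2


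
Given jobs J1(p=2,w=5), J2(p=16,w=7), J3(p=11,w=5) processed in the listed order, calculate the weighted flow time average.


Completion times:
  J1: C=2, w×C=5×2=10
  J2: C=18, w×C=7×18=126
  J3: C=29, w×C=5×29=145
Sum w×C = 281
Sum w = 17
Weighted avg = 281/17
= 16.53


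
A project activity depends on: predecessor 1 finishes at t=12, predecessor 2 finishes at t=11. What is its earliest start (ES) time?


ES = max of all predecessor completion times
Predecessors: [12, 11]
ES = max(12, 11)
= 12


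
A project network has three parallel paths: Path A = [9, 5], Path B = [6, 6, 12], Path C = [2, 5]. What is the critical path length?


Path A: 9 + 5 = 14
Path B: 6 + 6 + 12 = 24
Path C: 2 + 5 = 7
Critical path = longest = max(14, 24, 7)
= 24 (Path B)


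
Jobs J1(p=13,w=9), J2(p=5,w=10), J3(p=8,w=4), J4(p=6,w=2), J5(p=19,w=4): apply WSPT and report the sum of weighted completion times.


WSPT order (by p/w): J2 → J1 → J3 → J4 → J5
  J2: C=5, w·C=10×5=50
  J1: C=18, w·C=9×18=162
  J3: C=26, w·C=4×26=104
  J4: C=32, w·C=2×32=64
  J5: C=51, w·C=4×51=204
Σ w·C = 584
= 584


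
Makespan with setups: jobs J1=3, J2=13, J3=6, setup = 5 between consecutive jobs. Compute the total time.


Makespan = Σ processing + (n-1) × setup
= (3 + 13 + 6) + (3-1)×5
= 22 + 10
= 32 time units


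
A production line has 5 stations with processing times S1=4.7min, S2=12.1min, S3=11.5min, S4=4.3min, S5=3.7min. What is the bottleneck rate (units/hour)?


Bottleneck = longest station time
Station times: [4.7, 12.1, 11.5, 4.3, 3.7]
Max = 12.1 min
Rate = 60 / 12.1
= 4.96 units/hour (bottleneck: 12.1min)


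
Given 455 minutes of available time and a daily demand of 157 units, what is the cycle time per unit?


Cycle time = available time / demand
= 455 / 157
= 2.90 min/unit


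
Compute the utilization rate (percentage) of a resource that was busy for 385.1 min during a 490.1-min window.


Utilization = busy / total × 100
= 385.1 / 490.1 × 100
= 78.6%


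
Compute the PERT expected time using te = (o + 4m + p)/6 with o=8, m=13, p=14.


te = (o + 4m + p) / 6
= (8 + 4×13 + 14) / 6
= (8 + 52 + 14) / 6
= 74 / 6
= 12.33


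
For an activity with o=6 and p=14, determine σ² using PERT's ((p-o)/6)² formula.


σ² = ((p - o) / 6)² = (p - o)² / 36
= (14 - 6)² / 36
= 8² / 36
= 64 / 36
= 1.7778


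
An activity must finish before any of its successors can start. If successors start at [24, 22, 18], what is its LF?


LF = min of all successor start times
Successors start at: [24, 22, 18]
LF = min(24, 22, 18)
= 18


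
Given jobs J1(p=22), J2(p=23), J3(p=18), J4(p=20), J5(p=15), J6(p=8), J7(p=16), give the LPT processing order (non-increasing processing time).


LPT: sort by longest processing time first
  J2: p=23
  J1: p=22
  J4: p=20
  J3: p=18
  J7: p=16
  J5: p=15
  J6: p=8
Order: J2 → J1 → J4 → J3 → J7 → J5 → J6


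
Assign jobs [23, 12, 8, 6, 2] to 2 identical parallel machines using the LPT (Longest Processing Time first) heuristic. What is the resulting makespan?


Jobs (LPT sorted): [23, 12, 8, 6, 2]
Machines: 2
  J=23 → Machine 1 (load: 0+23=23)
  J=12 → Machine 2 (load: 0+12=12)
  J=8 → Machine 2 (load: 12+8=20)
  J=6 → Machine 2 (load: 20+6=26)
  J=2 → Machine 1 (load: 23+2=25)
Machine loads: [25, 26]
Makespan = max = 26 time units


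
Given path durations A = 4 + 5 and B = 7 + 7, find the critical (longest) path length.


Path A: 4 + 5 = 9
Path B: 7 + 7 = 14
Critical path = longest = max(9, 14)
= 14 (Path B)


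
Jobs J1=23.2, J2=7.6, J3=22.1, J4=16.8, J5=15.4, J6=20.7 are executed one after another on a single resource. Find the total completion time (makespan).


Sequential makespan: sum all processing times
= 23.2 + 7.6 + 22.1 + 16.8 + 15.4 + 20.7
= 105.8 time units


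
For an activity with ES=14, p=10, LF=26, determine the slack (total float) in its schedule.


EF = ES + duration = 14 + 10 = 24
LS = LF - duration = 26 - 10 = 16
Total Float = LF - EF = 26 - 24
(or LS - ES = 16 - 14)
= 2


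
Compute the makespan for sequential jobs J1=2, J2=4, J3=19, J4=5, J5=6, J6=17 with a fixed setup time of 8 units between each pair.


Makespan = Σ processing + (n-1) × setup
= (2 + 4 + 19 + 5 + 6 + 17) + (6-1)×8
= 53 + 40
= 93 time units


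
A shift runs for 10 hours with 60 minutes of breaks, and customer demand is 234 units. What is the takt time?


Available = 10×60 - 60 = 540 min
Takt time = 540 / 234
= 2.31 min/unit


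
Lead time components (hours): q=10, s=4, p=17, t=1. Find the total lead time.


Lead time = queue + setup + processing + transit
= 10 + 4 + 17 + 1
= 32 hours


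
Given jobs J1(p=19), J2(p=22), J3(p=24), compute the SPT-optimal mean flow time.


SPT order: J1 → J2 → J3
Completion times:
  J1: C=19
  J2: C=41
  J3: C=65
Sum = 125, n = 3
Mean flow = 125/3
= 41.67


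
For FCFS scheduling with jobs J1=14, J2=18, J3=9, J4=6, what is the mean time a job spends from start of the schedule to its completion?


Completion times:
  J1: completes at 14
  J2: completes at 32
  J3: completes at 41
  J4: completes at 47
Sum = 134
Average = 134/4
= 33.50


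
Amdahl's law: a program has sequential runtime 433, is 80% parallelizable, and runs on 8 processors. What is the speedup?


Amdahl's law: T_p = T × ((1-p) + p/N)
= 433 × ((1-0.8) + 0.8/8)
= 433 × (0.20 + 0.1000)
= 433 × 0.3000
= 129.90
Speedup = 433/129.90
= 3.33×


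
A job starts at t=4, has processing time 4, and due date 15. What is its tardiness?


Completion = start + processing = 4 + 4 = 8
Tardiness = max(0, C - d) = max(0, 8 - 15)
= max(0, -7)
= 0


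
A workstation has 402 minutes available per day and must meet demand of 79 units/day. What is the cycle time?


Cycle time = available time / demand
= 402 / 79
= 5.09 min/unit


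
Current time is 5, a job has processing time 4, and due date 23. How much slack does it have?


Slack = due - current_time - processing
= 23 - 5 - 4
= 14


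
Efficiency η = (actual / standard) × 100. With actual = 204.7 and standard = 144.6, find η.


Efficiency = (actual / standard) × 100
= (204.7 / 144.6) × 100
= 141.6%


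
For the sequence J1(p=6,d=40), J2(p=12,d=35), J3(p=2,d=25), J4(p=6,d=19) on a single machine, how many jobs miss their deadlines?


Completion vs due date:
  J1: C=6, d=40 → on time
  J2: C=18, d=35 → on time
  J3: C=20, d=25 → on time
  J4: C=26, d=19 → TARDY
Tardy jobs: J4
Count = 1


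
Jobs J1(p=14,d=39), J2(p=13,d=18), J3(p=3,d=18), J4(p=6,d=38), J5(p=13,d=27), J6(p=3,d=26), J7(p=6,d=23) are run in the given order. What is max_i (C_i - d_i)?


Lateness per job (L = C - d):
  J1: C=14, d=39, L=-25
  J2: C=27, d=18, L=9
  J3: C=30, d=18, L=12
  J4: C=36, d=38, L=-2
  J5: C=49, d=27, L=22
  J6: C=52, d=26, L=26
  J7: C=58, d=23, L=35
Lmax = max(-25, 9, 12, -2, 22, 26, 35)
= 35


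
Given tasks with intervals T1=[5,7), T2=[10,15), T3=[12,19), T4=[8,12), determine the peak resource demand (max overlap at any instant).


Check each time point for overlaps:
  t=10: 2 tasks active (T2, T4)
Max concurrent = 2


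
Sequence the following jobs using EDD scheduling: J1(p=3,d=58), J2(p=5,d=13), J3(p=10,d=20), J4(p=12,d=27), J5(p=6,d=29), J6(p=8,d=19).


EDD: sort by earliest due date
  J2: d=13, p=5
  J6: d=19, p=8
  J3: d=20, p=10
  J4: d=27, p=12
  J5: d=29, p=6
  J1: d=58, p=3
Order: J2 → J6 → J3 → J4 → J5 → J1


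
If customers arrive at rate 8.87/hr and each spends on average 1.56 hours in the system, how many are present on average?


Little's law: L = λ × W
= 8.87 × 1.56
= 13.84


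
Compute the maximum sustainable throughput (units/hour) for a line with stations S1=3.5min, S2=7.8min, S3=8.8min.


Bottleneck = longest station time
Station times: [3.5, 7.8, 8.8]
Max = 8.8 min
Rate = 60 / 8.8
= 6.82 units/hour (bottleneck: 8.8min)


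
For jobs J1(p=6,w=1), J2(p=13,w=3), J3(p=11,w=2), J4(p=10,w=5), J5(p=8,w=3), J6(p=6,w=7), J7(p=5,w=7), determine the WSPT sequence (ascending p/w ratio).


WSPT (Smith's rule): sort by p/w ascending
  J7: p/w = 5/7 = 0.714
  J6: p/w = 6/7 = 0.857
  J4: p/w = 10/5 = 2.000
  J5: p/w = 8/3 = 2.667
  J2: p/w = 13/3 = 4.333
  J3: p/w = 11/2 = 5.500
  J1: p/w = 6/1 = 6.000
Order: J7 → J6 → J4 → J5 → J2 → J3 → J1


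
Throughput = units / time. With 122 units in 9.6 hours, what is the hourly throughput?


Throughput = units / time
= 122 / 9.6
= 12.7 units/hour


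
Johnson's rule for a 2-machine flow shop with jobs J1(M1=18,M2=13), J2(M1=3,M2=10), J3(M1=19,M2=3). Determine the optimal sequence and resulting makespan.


Johnson's rule:
Group 1 (M1≤M2, sort by M1): ['J2']
Group 2 (M1>M2, sort desc M2): ['J1', 'J3']
Sequence: J2 → J1 → J3
Makespan calculation:
  J2: M1 done=3, M2 done=13
  J1: M1 done=21, M2 done=34
  J3: M1 done=40, M2 done=43
= Sequence: J2 → J1 → J3, Makespan: 43


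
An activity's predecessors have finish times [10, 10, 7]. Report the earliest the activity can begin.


ES = max of all predecessor completion times
Predecessors: [10, 10, 7]
ES = max(10, 10, 7)
= 10


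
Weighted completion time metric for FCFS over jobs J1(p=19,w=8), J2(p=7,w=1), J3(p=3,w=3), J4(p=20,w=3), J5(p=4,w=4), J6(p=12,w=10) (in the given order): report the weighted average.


Completion times:
  J1: C=19, w×C=8×19=152
  J2: C=26, w×C=1×26=26
  J3: C=29, w×C=3×29=87
  J4: C=49, w×C=3×49=147
  J5: C=53, w×C=4×53=212
  J6: C=65, w×C=10×65=650
Sum w×C = 1274
Sum w = 29
Weighted avg = 1274/29
= 43.93


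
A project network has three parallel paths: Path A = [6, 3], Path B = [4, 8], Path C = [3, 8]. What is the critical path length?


Path A: 6 + 3 = 9
Path B: 4 + 8 = 12
Path C: 3 + 8 = 11
Critical path = longest = max(9, 12, 11)
= 12 (Path B)


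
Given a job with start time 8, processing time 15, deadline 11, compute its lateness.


Completion = 8 + 15 = 23
Lateness = C - d = 23 - 11
= 12


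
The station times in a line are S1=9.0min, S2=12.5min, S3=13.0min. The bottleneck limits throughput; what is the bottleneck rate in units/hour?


Bottleneck = longest station time
Station times: [9.0, 12.5, 13.0]
Max = 13.0 min
Rate = 60 / 13.0
= 4.62 units/hour (bottleneck: 13.0min)


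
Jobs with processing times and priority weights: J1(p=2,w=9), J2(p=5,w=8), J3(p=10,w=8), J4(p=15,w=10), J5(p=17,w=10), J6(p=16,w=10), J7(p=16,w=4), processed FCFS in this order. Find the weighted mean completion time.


Completion times:
  J1: C=2, w×C=9×2=18
  J2: C=7, w×C=8×7=56
  J3: C=17, w×C=8×17=136
  J4: C=32, w×C=10×32=320
  J5: C=49, w×C=10×49=490
  J6: C=65, w×C=10×65=650
  J7: C=81, w×C=4×81=324
Sum w×C = 1994
Sum w = 59
Weighted avg = 1994/59
= 33.80


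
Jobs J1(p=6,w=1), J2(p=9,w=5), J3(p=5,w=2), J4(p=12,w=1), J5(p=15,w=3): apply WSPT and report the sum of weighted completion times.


WSPT order (by p/w): J2 → J3 → J5 → J1 → J4
  J2: C=9, w·C=5×9=45
  J3: C=14, w·C=2×14=28
  J5: C=29, w·C=3×29=87
  J1: C=35, w·C=1×35=35
  J4: C=47, w·C=1×47=47
Σ w·C = 242
= 242


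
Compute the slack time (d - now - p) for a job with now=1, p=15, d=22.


Slack = due - current_time - processing
= 22 - 1 - 15
= 6


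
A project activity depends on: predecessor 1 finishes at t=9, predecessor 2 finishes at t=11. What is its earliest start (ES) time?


ES = max of all predecessor completion times
Predecessors: [9, 11]
ES = max(9, 11)
= 11


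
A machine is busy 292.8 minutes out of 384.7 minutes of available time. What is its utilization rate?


Utilization = busy / total × 100
= 292.8 / 384.7 × 100
= 76.1%


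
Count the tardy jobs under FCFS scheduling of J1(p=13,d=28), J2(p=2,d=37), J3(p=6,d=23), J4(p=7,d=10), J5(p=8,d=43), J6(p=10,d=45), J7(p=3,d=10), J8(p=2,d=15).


Completion vs due date:
  J1: C=13, d=28 → on time
  J2: C=15, d=37 → on time
  J3: C=21, d=23 → on time
  J4: C=28, d=10 → TARDY
  J5: C=36, d=43 → on time
  J6: C=46, d=45 → TARDY
  J7: C=49, d=10 → TARDY
  J8: C=51, d=15 → TARDY
Tardy jobs: J4, J6, J7, J8
Count = 4


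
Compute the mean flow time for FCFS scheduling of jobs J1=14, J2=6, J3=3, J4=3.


Completion times:
  J1: completes at 14
  J2: completes at 20
  J3: completes at 23
  J4: completes at 26
Sum = 83
Average = 83/4
= 20.75


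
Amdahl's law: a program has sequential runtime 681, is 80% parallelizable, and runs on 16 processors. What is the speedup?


Amdahl's law: T_p = T × ((1-p) + p/N)
= 681 × ((1-0.8) + 0.8/16)
= 681 × (0.20 + 0.0500)
= 681 × 0.2500
= 170.25
Speedup = 681/170.25
= 4.00×


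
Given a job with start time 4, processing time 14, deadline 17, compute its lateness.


Completion = 4 + 14 = 18
Lateness = C - d = 18 - 17
= 1


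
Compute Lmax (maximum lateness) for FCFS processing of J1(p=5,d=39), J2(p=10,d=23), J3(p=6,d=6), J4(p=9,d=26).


Lateness per job (L = C - d):
  J1: C=5, d=39, L=-34
  J2: C=15, d=23, L=-8
  J3: C=21, d=6, L=15
  J4: C=30, d=26, L=4
Lmax = max(-34, -8, 15, 4)
= 15


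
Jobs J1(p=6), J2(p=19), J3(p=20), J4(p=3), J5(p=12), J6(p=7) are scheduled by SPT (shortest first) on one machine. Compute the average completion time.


SPT order: J4 → J1 → J6 → J5 → J2 → J3
Completion times:
  J4: C=3
  J1: C=9
  J6: C=16
  J5: C=28
  J2: C=47
  J3: C=67
Sum = 170, n = 6
Mean flow = 170/6
= 28.33


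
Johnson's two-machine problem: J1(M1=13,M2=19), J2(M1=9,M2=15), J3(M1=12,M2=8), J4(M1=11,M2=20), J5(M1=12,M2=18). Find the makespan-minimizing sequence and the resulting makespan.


Johnson's rule:
Group 1 (M1≤M2, sort by M1): ['J2', 'J4', 'J5', 'J1']
Group 2 (M1>M2, sort desc M2): ['J3']
Sequence: J2 → J4 → J5 → J1 → J3
Makespan calculation:
  J2: M1 done=9, M2 done=24
  J4: M1 done=20, M2 done=44
  J5: M1 done=32, M2 done=62
  J1: M1 done=45, M2 done=81
  J3: M1 done=57, M2 done=89
= Sequence: J2 → J4 → J5 → J1 → J3, Makespan: 89


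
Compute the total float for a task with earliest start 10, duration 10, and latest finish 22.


EF = ES + duration = 10 + 10 = 20
LS = LF - duration = 22 - 10 = 12
Total Float = LF - EF = 22 - 20
(or LS - ES = 12 - 10)
= 2


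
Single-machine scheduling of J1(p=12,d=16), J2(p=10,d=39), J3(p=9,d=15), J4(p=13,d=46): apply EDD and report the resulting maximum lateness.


EDD order: J3 → J1 → J2 → J4
Completion and lateness:
  J3: C=9, d=15, L=9-15=-6
  J1: C=21, d=16, L=21-16=5
  J2: C=31, d=39, L=31-39=-8
  J4: C=44, d=46, L=44-46=-2
Lmax = max(-6, 5, -8, -2)
= 5


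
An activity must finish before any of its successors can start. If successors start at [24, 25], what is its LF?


LF = min of all successor start times
Successors start at: [24, 25]
LF = min(24, 25)
= 24


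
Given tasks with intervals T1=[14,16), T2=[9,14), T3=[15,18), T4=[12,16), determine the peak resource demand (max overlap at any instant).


Check each time point for overlaps:
  t=15: 3 tasks active (T1, T3, T4)
Max concurrent = 3


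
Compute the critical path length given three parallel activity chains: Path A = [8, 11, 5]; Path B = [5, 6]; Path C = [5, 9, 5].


Path A: 8 + 11 + 5 = 24
Path B: 5 + 6 = 11
Path C: 5 + 9 + 5 = 19
Critical path = longest = max(24, 11, 19)
= 24 (Path A)


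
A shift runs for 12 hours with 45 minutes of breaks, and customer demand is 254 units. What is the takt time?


Available = 12×60 - 45 = 675 min
Takt time = 675 / 254
= 2.66 min/unit


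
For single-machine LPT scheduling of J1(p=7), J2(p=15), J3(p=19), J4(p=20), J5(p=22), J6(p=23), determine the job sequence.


LPT: sort by longest processing time first
  J6: p=23
  J5: p=22
  J4: p=20
  J3: p=19
  J2: p=15
  J1: p=7
Order: J6 → J5 → J4 → J3 → J2 → J1


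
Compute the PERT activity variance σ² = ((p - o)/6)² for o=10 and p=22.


σ² = ((p - o) / 6)² = (p - o)² / 36
= (22 - 10)² / 36
= 12² / 36
= 144 / 36
= 4.0000


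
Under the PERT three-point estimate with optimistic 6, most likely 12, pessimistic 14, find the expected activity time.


te = (o + 4m + p) / 6
= (6 + 4×12 + 14) / 6
= (6 + 48 + 14) / 6
= 68 / 6
= 11.33


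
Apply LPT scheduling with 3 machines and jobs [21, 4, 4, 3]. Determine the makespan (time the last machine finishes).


Jobs (LPT sorted): [21, 4, 4, 3]
Machines: 3
  J=21 → Machine 1 (load: 0+21=21)
  J=4 → Machine 2 (load: 0+4=4)
  J=4 → Machine 3 (load: 0+4=4)
  J=3 → Machine 2 (load: 4+3=7)
Machine loads: [21, 7, 4]
Makespan = max = 21 time units


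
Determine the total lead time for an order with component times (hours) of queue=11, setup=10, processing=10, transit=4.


Lead time = queue + setup + processing + transit
= 11 + 10 + 10 + 4
= 35 hours


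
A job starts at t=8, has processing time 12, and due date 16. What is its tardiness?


Completion = start + processing = 8 + 12 = 20
Tardiness = max(0, C - d) = max(0, 20 - 16)
= max(0, 4)
= 4


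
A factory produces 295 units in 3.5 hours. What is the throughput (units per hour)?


Throughput = units / time
= 295 / 3.5
= 84.3 units/hour


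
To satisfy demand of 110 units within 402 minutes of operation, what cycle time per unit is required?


Cycle time = available time / demand
= 402 / 110
= 3.65 min/unit


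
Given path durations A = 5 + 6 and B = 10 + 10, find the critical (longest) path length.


Path A: 5 + 6 = 11
Path B: 10 + 10 = 20
Critical path = longest = max(11, 20)
= 20 (Path B)


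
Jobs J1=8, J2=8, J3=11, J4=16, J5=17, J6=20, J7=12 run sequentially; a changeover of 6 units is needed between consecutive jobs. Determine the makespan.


Makespan = Σ processing + (n-1) × setup
= (8 + 8 + 11 + 16 + 17 + 20 + 12) + (7-1)×6
= 92 + 36
= 128 time units


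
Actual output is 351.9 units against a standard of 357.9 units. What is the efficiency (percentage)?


Efficiency = (actual / standard) × 100
= (351.9 / 357.9) × 100
= 98.3%


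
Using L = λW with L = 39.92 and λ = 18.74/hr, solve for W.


Little's law: L = λW → W = L / λ
= 39.92 / 18.74
= 2.13 hours


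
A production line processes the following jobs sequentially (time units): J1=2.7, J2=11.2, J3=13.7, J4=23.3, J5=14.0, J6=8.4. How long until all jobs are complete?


Sequential makespan: sum all processing times
= 2.7 + 11.2 + 13.7 + 23.3 + 14.0 + 8.4
= 73.3 time units


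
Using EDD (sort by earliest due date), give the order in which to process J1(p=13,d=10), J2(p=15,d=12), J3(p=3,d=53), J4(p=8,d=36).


EDD: sort by earliest due date
  J1: d=10, p=13
  J2: d=12, p=15
  J4: d=36, p=8
  J3: d=53, p=3
Order: J1 → J2 → J4 → J3


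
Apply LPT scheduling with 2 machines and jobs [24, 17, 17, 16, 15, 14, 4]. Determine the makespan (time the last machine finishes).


Jobs (LPT sorted): [24, 17, 17, 16, 15, 14, 4]
Machines: 2
  J=24 → Machine 1 (load: 0+24=24)
  J=17 → Machine 2 (load: 0+17=17)
  J=17 → Machine 2 (load: 17+17=34)
  J=16 → Machine 1 (load: 24+16=40)
  J=15 → Machine 2 (load: 34+15=49)
  J=14 → Machine 1 (load: 40+14=54)
  J=4 → Machine 2 (load: 49+4=53)
Machine loads: [54, 53]
Makespan = max = 54 time units


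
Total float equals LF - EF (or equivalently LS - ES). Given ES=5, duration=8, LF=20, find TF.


EF = ES + duration = 5 + 8 = 13
LS = LF - duration = 20 - 8 = 12
Total Float = LF - EF = 20 - 13
(or LS - ES = 12 - 5)
= 7


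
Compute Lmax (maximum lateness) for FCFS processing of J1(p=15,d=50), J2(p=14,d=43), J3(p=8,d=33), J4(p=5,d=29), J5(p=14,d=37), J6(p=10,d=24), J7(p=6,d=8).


Lateness per job (L = C - d):
  J1: C=15, d=50, L=-35
  J2: C=29, d=43, L=-14
  J3: C=37, d=33, L=4
  J4: C=42, d=29, L=13
  J5: C=56, d=37, L=19
  J6: C=66, d=24, L=42
  J7: C=72, d=8, L=64
Lmax = max(-35, -14, 4, 13, 19, 42, 64)
= 64


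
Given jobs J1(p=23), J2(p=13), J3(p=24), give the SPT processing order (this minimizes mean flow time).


SPT: sort by shortest processing time
  J2: p=13
  J1: p=23
  J3: p=24
Order: J2 → J1 → J3


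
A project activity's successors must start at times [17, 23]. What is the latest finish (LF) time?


LF = min of all successor start times
Successors start at: [17, 23]
LF = min(17, 23)
= 17


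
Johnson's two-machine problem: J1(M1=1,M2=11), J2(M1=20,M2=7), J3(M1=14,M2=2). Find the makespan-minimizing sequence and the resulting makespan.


Johnson's rule:
Group 1 (M1≤M2, sort by M1): ['J1']
Group 2 (M1>M2, sort desc M2): ['J2', 'J3']
Sequence: J1 → J2 → J3
Makespan calculation:
  J1: M1 done=1, M2 done=12
  J2: M1 done=21, M2 done=28
  J3: M1 done=35, M2 done=37
= Sequence: J1 → J2 → J3, Makespan: 37


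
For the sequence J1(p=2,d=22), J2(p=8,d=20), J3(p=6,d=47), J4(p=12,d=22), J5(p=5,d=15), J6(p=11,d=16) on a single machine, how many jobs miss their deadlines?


Completion vs due date:
  J1: C=2, d=22 → on time
  J2: C=10, d=20 → on time
  J3: C=16, d=47 → on time
  J4: C=28, d=22 → TARDY
  J5: C=33, d=15 → TARDY
  J6: C=44, d=16 → TARDY
Tardy jobs: J4, J5, J6
Count = 3


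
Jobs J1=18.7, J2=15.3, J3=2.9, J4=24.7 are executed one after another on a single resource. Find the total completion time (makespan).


Sequential makespan: sum all processing times
= 18.7 + 15.3 + 2.9 + 24.7
= 61.6 time units


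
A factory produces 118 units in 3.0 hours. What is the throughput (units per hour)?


Throughput = units / time
= 118 / 3.0
= 39.3 units/hour


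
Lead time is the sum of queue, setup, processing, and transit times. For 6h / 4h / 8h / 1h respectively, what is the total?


Lead time = queue + setup + processing + transit
= 6 + 4 + 8 + 1
= 19 hours


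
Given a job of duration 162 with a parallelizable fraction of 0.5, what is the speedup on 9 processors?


Amdahl's law: T_p = T × ((1-p) + p/N)
= 162 × ((1-0.5) + 0.5/9)
= 162 × (0.50 + 0.0556)
= 162 × 0.5556
= 90.00
Speedup = 162/90.00
= 1.80×


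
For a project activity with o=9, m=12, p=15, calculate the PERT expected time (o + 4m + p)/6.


te = (o + 4m + p) / 6
= (9 + 4×12 + 15) / 6
= (9 + 48 + 15) / 6
= 72 / 6
= 12.00


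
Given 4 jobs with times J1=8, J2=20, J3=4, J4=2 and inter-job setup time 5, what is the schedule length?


Makespan = Σ processing + (n-1) × setup
= (8 + 20 + 4 + 2) + (4-1)×5
= 34 + 15
= 49 time units


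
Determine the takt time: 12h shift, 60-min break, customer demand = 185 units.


Available = 12×60 - 60 = 660 min
Takt time = 660 / 185
= 3.57 min/unit


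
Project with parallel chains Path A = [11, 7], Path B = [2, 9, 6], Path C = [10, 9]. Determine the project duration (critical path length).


Path A: 11 + 7 = 18
Path B: 2 + 9 + 6 = 17
Path C: 10 + 9 = 19
Critical path = longest = max(18, 17, 19)
= 19 (Path C)


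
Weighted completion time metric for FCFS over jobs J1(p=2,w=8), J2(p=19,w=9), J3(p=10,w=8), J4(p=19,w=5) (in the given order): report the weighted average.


Completion times:
  J1: C=2, w×C=8×2=16
  J2: C=21, w×C=9×21=189
  J3: C=31, w×C=8×31=248
  J4: C=50, w×C=5×50=250
Sum w×C = 703
Sum w = 30
Weighted avg = 703/30
= 23.43


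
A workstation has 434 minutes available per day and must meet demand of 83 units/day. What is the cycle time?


Cycle time = available time / demand
= 434 / 83
= 5.23 min/unit


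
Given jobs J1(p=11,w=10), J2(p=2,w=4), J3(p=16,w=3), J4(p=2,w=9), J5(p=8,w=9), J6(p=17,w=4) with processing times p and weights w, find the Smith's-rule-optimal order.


WSPT (Smith's rule): sort by p/w ascending
  J4: p/w = 2/9 = 0.222
  J2: p/w = 2/4 = 0.500
  J5: p/w = 8/9 = 0.889
  J1: p/w = 11/10 = 1.100
  J6: p/w = 17/4 = 4.250
  J3: p/w = 16/3 = 5.333
Order: J4 → J2 → J5 → J1 → J6 → J3


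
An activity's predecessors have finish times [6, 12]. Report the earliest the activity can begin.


ES = max of all predecessor completion times
Predecessors: [6, 12]
ES = max(6, 12)
= 12


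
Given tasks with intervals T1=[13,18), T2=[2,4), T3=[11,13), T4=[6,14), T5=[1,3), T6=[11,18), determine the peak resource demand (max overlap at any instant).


Check each time point for overlaps:
  t=11: 3 tasks active (T3, T4, T6)
Max concurrent = 3


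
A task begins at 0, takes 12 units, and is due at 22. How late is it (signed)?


Completion = 0 + 12 = 12
Lateness = C - d = 12 - 22
= -10


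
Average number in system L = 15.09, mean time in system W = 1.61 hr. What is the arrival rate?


Little's law: L = λW → λ = L / W
= 15.09 / 1.61
= 9.37 per hour


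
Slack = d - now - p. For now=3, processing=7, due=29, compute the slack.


Slack = due - current_time - processing
= 29 - 3 - 7
= 19


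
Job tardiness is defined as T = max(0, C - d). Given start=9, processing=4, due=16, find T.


Completion = start + processing = 9 + 4 = 13
Tardiness = max(0, C - d) = max(0, 13 - 16)
= max(0, -3)
= 0


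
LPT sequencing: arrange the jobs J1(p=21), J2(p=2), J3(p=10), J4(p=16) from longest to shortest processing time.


LPT: sort by longest processing time first
  J1: p=21
  J4: p=16
  J3: p=10
  J2: p=2
Order: J1 → J4 → J3 → J2


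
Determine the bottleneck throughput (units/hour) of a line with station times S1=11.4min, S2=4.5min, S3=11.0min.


Bottleneck = longest station time
Station times: [11.4, 4.5, 11.0]
Max = 11.4 min
Rate = 60 / 11.4
= 5.26 units/hour (bottleneck: 11.4min)


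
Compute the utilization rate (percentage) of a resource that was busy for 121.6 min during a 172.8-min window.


Utilization = busy / total × 100
= 121.6 / 172.8 × 100
= 70.4%


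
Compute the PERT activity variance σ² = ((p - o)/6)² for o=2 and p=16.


σ² = ((p - o) / 6)² = (p - o)² / 36
= (16 - 2)² / 36
= 14² / 36
= 196 / 36
= 5.4444


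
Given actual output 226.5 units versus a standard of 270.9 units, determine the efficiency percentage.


Efficiency = (actual / standard) × 100
= (226.5 / 270.9) × 100
= 83.6%


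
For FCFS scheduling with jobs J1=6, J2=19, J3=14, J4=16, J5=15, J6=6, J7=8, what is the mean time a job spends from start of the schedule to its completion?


Completion times:
  J1: completes at 6
  J2: completes at 25
  J3: completes at 39
  J4: completes at 55
  J5: completes at 70
  J6: completes at 76
  J7: completes at 84
Sum = 355
Average = 355/7
= 50.71


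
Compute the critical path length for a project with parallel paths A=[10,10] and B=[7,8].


Path A: 10 + 10 = 20
Path B: 7 + 8 = 15
Critical path = longest = max(20, 15)
= 20 (Path A)


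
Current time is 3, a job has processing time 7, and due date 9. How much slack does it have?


Slack = due - current_time - processing
= 9 - 3 - 7
= -1


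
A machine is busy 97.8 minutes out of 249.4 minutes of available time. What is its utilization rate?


Utilization = busy / total × 100
= 97.8 / 249.4 × 100
= 39.2%


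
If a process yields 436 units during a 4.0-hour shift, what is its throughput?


Throughput = units / time
= 436 / 4.0
= 109.0 units/hour


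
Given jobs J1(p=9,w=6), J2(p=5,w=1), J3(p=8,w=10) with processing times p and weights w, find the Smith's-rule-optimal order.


WSPT (Smith's rule): sort by p/w ascending
  J3: p/w = 8/10 = 0.800
  J1: p/w = 9/6 = 1.500
  J2: p/w = 5/1 = 5.000
Order: J3 → J1 → J2


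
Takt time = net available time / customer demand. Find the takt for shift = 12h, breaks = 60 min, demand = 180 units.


Available = 12×60 - 60 = 660 min
Takt time = 660 / 180
= 3.67 min/unit


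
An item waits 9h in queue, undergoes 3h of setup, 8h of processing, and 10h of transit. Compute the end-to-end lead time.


Lead time = queue + setup + processing + transit
= 9 + 3 + 8 + 10
= 30 hours


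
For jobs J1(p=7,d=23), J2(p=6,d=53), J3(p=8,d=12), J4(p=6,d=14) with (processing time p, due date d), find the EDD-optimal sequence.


EDD: sort by earliest due date
  J3: d=12, p=8
  J4: d=14, p=6
  J1: d=23, p=7
  J2: d=53, p=6
Order: J3 → J4 → J1 → J2


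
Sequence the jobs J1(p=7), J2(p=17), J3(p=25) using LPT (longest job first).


LPT: sort by longest processing time first
  J3: p=25
  J2: p=17
  J1: p=7
Order: J3 → J2 → J1


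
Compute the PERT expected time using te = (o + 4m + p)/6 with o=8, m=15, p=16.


te = (o + 4m + p) / 6
= (8 + 4×15 + 16) / 6
= (8 + 60 + 16) / 6
= 84 / 6
= 14.00


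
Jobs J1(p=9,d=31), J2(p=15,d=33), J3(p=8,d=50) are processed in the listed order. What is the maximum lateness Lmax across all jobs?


Lateness per job (L = C - d):
  J1: C=9, d=31, L=-22
  J2: C=24, d=33, L=-9
  J3: C=32, d=50, L=-18
Lmax = max(-22, -9, -18)
= -9


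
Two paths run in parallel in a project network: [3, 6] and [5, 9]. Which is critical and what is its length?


Path A: 3 + 6 = 9
Path B: 5 + 9 = 14
Critical path = longest = max(9, 14)
= 14 (Path B)


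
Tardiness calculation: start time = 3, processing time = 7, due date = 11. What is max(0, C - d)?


Completion = start + processing = 3 + 7 = 10
Tardiness = max(0, C - d) = max(0, 10 - 11)
= max(0, -1)
= 0


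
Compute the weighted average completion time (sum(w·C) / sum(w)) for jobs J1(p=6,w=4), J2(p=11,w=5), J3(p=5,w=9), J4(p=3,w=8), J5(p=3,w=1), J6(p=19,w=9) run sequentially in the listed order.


Completion times:
  J1: C=6, w×C=4×6=24
  J2: C=17, w×C=5×17=85
  J3: C=22, w×C=9×22=198
  J4: C=25, w×C=8×25=200
  J5: C=28, w×C=1×28=28
  J6: C=47, w×C=9×47=423
Sum w×C = 958
Sum w = 36
Weighted avg = 958/36
= 26.61


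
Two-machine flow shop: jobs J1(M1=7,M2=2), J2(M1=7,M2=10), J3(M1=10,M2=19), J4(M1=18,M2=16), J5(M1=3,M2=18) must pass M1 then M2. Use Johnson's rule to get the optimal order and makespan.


Johnson's rule:
Group 1 (M1≤M2, sort by M1): ['J5', 'J2', 'J3']
Group 2 (M1>M2, sort desc M2): ['J4', 'J1']
Sequence: J5 → J2 → J3 → J4 → J1
Makespan calculation:
  J5: M1 done=3, M2 done=21
  J2: M1 done=10, M2 done=31
  J3: M1 done=20, M2 done=50
  J4: M1 done=38, M2 done=66
  J1: M1 done=45, M2 done=68
= Sequence: J5 → J2 → J3 → J4 → J1, Makespan: 68


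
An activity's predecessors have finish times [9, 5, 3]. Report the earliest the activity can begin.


ES = max of all predecessor completion times
Predecessors: [9, 5, 3]
ES = max(9, 5, 3)
= 9


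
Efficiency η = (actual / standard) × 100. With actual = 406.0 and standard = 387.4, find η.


Efficiency = (actual / standard) × 100
= (406.0 / 387.4) × 100
= 104.8%


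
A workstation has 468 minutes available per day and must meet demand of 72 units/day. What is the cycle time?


Cycle time = available time / demand
= 468 / 72
= 6.50 min/unit


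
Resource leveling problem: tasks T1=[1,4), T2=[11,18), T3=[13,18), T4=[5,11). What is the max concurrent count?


Check each time point for overlaps:
  t=13: 2 tasks active (T2, T3)
Max concurrent = 2


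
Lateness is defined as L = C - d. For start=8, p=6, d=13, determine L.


Completion = 8 + 6 = 14
Lateness = C - d = 14 - 13
= 1


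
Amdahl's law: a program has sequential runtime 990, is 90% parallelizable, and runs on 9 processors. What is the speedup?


Amdahl's law: T_p = T × ((1-p) + p/N)
= 990 × ((1-0.9) + 0.9/9)
= 990 × (0.10 + 0.1000)
= 990 × 0.2000
= 198.00
Speedup = 990/198.00
= 5.00×


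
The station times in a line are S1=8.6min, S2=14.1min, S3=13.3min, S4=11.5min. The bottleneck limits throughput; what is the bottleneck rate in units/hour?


Bottleneck = longest station time
Station times: [8.6, 14.1, 13.3, 11.5]
Max = 14.1 min
Rate = 60 / 14.1
= 4.26 units/hour (bottleneck: 14.1min)


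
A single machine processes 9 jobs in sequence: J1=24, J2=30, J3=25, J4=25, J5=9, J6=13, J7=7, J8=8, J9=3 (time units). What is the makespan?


Sequential makespan: sum all processing times
= 24 + 30 + 25 + 25 + 9 + 13 + 7 + 8 + 3
= 144 time units


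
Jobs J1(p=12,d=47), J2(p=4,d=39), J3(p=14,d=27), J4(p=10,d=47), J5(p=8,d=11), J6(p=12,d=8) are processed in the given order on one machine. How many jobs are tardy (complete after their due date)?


Completion vs due date:
  J1: C=12, d=47 → on time
  J2: C=16, d=39 → on time
  J3: C=30, d=27 → TARDY
  J4: C=40, d=47 → on time
  J5: C=48, d=11 → TARDY
  J6: C=60, d=8 → TARDY
Tardy jobs: J3, J5, J6
Count = 3


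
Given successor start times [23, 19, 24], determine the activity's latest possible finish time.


LF = min of all successor start times
Successors start at: [23, 19, 24]
LF = min(23, 19, 24)
= 19


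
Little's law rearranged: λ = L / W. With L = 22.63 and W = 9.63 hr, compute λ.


Little's law: L = λW → λ = L / W
= 22.63 / 9.63
= 2.35 per hour


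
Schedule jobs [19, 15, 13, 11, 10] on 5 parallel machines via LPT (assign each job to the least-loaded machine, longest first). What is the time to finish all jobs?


Jobs (LPT sorted): [19, 15, 13, 11, 10]
Machines: 5
  J=19 → Machine 1 (load: 0+19=19)
  J=15 → Machine 2 (load: 0+15=15)
  J=13 → Machine 3 (load: 0+13=13)
  J=11 → Machine 4 (load: 0+11=11)
  J=10 → Machine 5 (load: 0+10=10)
Machine loads: [19, 15, 13, 11, 10]
Makespan = max = 19 time units
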